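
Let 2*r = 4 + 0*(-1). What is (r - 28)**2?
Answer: 676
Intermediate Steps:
r = 2 (r = (4 + 0*(-1))/2 = (4 + 0)/2 = (1/2)*4 = 2)
(r - 28)**2 = (2 - 28)**2 = (-26)**2 = 676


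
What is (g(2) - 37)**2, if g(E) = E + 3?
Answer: 1024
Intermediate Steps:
g(E) = 3 + E
(g(2) - 37)**2 = ((3 + 2) - 37)**2 = (5 - 37)**2 = (-32)**2 = 1024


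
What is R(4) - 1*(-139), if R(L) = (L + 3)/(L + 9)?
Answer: 1814/13 ≈ 139.54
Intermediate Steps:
R(L) = (3 + L)/(9 + L)
R(4) - 1*(-139) = (3 + 4)/(9 + 4) - 1*(-139) = 7/13 + 139 = 1814/13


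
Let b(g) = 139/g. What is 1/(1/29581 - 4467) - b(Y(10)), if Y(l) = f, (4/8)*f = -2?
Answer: 9183554495/264276652 ≈ 34.750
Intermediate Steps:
f = -4 (f = 2*(-2) = -4)
Y(l) = -4
1/(1/29581 - 4467) - b(Y(10)) = 1/(1/29581 - 4467) - 139/(-4) = 1/(1/29581 - 4467) - 139*(-1)/4 = 1/(-132138326/29581) - 1*(-139/4) = -29581/132138326 + 139/4 = 9183554495/264276652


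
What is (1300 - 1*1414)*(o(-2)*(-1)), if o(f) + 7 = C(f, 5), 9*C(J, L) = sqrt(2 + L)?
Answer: -798 + 38*sqrt(7)/3 ≈ -764.49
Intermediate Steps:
C(J, L) = sqrt(2 + L)/9
o(f) = -7 + sqrt(7)/9 (o(f) = -7 + sqrt(2 + 5)/9 = -7 + sqrt(7)/9)
(1300 - 1*1414)*(o(-2)*(-1)) = (1300 - 1*1414)*((-7 + sqrt(7)/9)*(-1)) = (1300 - 1414)*(7 - sqrt(7)/9) = -114*(7 - sqrt(7)/9) = -798 + 38*sqrt(7)/3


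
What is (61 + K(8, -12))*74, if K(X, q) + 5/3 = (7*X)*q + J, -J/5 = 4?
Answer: -140452/3 ≈ -46817.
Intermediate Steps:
J = -20 (J = -5*4 = -20)
K(X, q) = -65/3 + 7*X*q (K(X, q) = -5/3 + ((7*X)*q - 20) = -5/3 + (7*X*q - 20) = -5/3 + (-20 + 7*X*q) = -65/3 + 7*X*q)
(61 + K(8, -12))*74 = (61 + (-65/3 + 7*8*(-12)))*74 = (61 + (-65/3 - 672))*74 = (61 - 2081/3)*74 = -1898/3*74 = -140452/3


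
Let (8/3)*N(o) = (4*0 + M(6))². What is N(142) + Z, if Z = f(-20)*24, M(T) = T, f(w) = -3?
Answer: -117/2 ≈ -58.500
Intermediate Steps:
N(o) = 27/2 (N(o) = 3*(4*0 + 6)²/8 = 3*(0 + 6)²/8 = (3/8)*6² = (3/8)*36 = 27/2)
Z = -72 (Z = -3*24 = -72)
N(142) + Z = 27/2 - 72 = -117/2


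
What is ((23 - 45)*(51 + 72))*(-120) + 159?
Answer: 324879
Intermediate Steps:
((23 - 45)*(51 + 72))*(-120) + 159 = -22*123*(-120) + 159 = -2706*(-120) + 159 = 324720 + 159 = 324879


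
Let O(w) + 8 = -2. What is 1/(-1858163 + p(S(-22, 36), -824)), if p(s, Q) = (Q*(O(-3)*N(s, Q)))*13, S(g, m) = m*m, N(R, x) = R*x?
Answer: -1/114395734643 ≈ -8.7416e-12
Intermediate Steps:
O(w) = -10 (O(w) = -8 - 2 = -10)
S(g, m) = m²
p(s, Q) = -130*s*Q² (p(s, Q) = (Q*(-10*s*Q))*13 = (Q*(-10*Q*s))*13 = -10*s*Q²*13 = -130*s*Q²)
1/(-1858163 + p(S(-22, 36), -824)) = 1/(-1858163 - 130*36²*(-824)²) = 1/(-1858163 - 130*1296*678976) = 1/(-1858163 - 114393876480) = 1/(-114395734643) = -1/114395734643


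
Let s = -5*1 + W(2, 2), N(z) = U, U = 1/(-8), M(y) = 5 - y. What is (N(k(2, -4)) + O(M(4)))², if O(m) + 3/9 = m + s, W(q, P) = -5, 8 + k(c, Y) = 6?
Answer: 51529/576 ≈ 89.460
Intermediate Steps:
k(c, Y) = -2 (k(c, Y) = -8 + 6 = -2)
U = -⅛ ≈ -0.12500
N(z) = -⅛
s = -10 (s = -5*1 - 5 = -5 - 5 = -10)
O(m) = -31/3 + m (O(m) = -⅓ + (m - 10) = -⅓ + (-10 + m) = -31/3 + m)
(N(k(2, -4)) + O(M(4)))² = (-⅛ + (-31/3 + (5 - 1*4)))² = (-⅛ + (-31/3 + (5 - 4)))² = (-⅛ + (-31/3 + 1))² = (-⅛ - 28/3)² = (-227/24)² = 51529/576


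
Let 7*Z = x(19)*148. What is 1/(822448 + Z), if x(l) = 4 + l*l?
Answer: 7/5811156 ≈ 1.2046e-6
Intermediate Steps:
x(l) = 4 + l**2
Z = 54020/7 (Z = ((4 + 19**2)*148)/7 = ((4 + 361)*148)/7 = (365*148)/7 = (1/7)*54020 = 54020/7 ≈ 7717.1)
1/(822448 + Z) = 1/(822448 + 54020/7) = 1/(5811156/7) = 7/5811156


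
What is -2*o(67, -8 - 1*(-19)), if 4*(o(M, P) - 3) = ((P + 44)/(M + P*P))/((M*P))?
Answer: -151157/25192 ≈ -6.0002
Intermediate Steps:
o(M, P) = 3 + (44 + P)/(4*M*P*(M + P²)) (o(M, P) = 3 + (((P + 44)/(M + P*P))/((M*P)))/4 = 3 + (((44 + P)/(M + P²))*(1/(M*P)))/4 = 3 + ((44 + P)/(M*P*(M + P²)))/4 = 3 + (44 + P)/(4*M*P*(M + P²)))
-2*o(67, -8 - 1*(-19)) = -(44 + (-8 - 1*(-19)) + 12*67*(-8 - 1*(-19))³ + 12*(-8 - 1*(-19))*67²)/(2*67*(-8 - 1*(-19))*(67 + (-8 - 1*(-19))²)) = -(44 + (-8 + 19) + 12*67*(-8 + 19)³ + 12*(-8 + 19)*4489)/(2*67*(-8 + 19)*(67 + (-8 + 19)²)) = -(44 + 11 + 12*67*11³ + 12*11*4489)/(2*67*11*(67 + 11²)) = -(44 + 11 + 12*67*1331 + 592548)/(2*67*11*(67 + 121)) = -(44 + 11 + 1070124 + 592548)/(2*67*11*188) = -1662727/(2*67*11*188) = -2*151157/50384 = -151157/25192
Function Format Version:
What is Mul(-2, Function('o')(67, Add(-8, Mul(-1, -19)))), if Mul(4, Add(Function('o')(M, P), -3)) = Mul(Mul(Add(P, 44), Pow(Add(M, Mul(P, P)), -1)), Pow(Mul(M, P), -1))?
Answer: Rational(-151157, 25192) ≈ -6.0002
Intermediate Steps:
Function('o')(M, P) = Add(3, Mul(Rational(1, 4), Pow(M, -1), Pow(P, -1), Pow(Add(M, Pow(P, 2)), -1), Add(44, P))) (Function('o')(M, P) = Add(3, Mul(Rational(1, 4), Mul(Mul(Add(P, 44), Pow(Add(M, Mul(P, P)), -1)), Pow(Mul(M, P), -1)))) = Add(3, Mul(Rational(1, 4), Mul(Mul(Add(44, P), Pow(Add(M, Pow(P, 2)), -1)), Mul(Pow(M, -1), Pow(P, -1))))) = Add(3, Mul(Rational(1, 4), Mul(Mul(Pow(Add(M, Pow(P, 2)), -1), Add(44, P)), Mul(Pow(M, -1), Pow(P, -1))))) = Add(3, Mul(Rational(1, 4), Mul(Pow(M, -1), Pow(P, -1), Pow(Add(M, Pow(P, 2)), -1), Add(44, P)))) = Add(3, Mul(Rational(1, 4), Pow(M, -1), Pow(P, -1), Pow(Add(M, Pow(P, 2)), -1), Add(44, P))))
Mul(-2, Function('o')(67, Add(-8, Mul(-1, -19)))) = Mul(-2, Mul(Rational(1, 4), Pow(67, -1), Pow(Add(-8, Mul(-1, -19)), -1), Pow(Add(67, Pow(Add(-8, Mul(-1, -19)), 2)), -1), Add(44, Add(-8, Mul(-1, -19)), Mul(12, 67, Pow(Add(-8, Mul(-1, -19)), 3)), Mul(12, Add(-8, Mul(-1, -19)), Pow(67, 2))))) = Mul(-2, Mul(Rational(1, 4), Rational(1, 67), Pow(Add(-8, 19), -1), Pow(Add(67, Pow(Add(-8, 19), 2)), -1), Add(44, Add(-8, 19), Mul(12, 67, Pow(Add(-8, 19), 3)), Mul(12, Add(-8, 19), 4489)))) = Mul(-2, Mul(Rational(1, 4), Rational(1, 67), Pow(11, -1), Pow(Add(67, Pow(11, 2)), -1), Add(44, 11, Mul(12, 67, Pow(11, 3)), Mul(12, 11, 4489)))) = Mul(-2, Mul(Rational(1, 4), Rational(1, 67), Rational(1, 11), Pow(Add(67, 121), -1), Add(44, 11, Mul(12, 67, 1331), 592548))) = Mul(-2, Mul(Rational(1, 4), Rational(1, 67), Rational(1, 11), Pow(188, -1), Add(44, 11, 1070124, 592548))) = Mul(-2, Mul(Rational(1, 4), Rational(1, 67), Rational(1, 11), Rational(1, 188), 1662727)) = Mul(-2, Rational(151157, 50384)) = Rational(-151157, 25192)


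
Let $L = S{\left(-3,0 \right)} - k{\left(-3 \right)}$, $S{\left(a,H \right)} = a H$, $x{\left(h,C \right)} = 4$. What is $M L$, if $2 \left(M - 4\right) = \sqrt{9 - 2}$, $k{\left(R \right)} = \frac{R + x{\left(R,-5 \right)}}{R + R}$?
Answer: $\frac{2}{3} + \frac{\sqrt{7}}{12} \approx 0.88715$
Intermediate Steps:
$S{\left(a,H \right)} = H a$
$k{\left(R \right)} = \frac{4 + R}{2 R}$ ($k{\left(R \right)} = \frac{R + 4}{R + R} = \frac{4 + R}{2 R}$)
$M = 4 + \frac{\sqrt{7}}{2}$ ($M = 4 + \frac{\sqrt{9 - 2}}{2} = 4 + \frac{\sqrt{7}}{2} \approx 5.3229$)
$L = \frac{1}{6}$ ($L = 0 \left(-3\right) - \frac{4 - 3}{2 \left(-3\right)} = 0 - \frac{1}{2} \left(- \frac{1}{3}\right) 1 = 0 - - \frac{1}{6} = 0 + \frac{1}{6} = \frac{1}{6} \approx 0.16667$)
$M L = \left(4 + \frac{\sqrt{7}}{2}\right) \frac{1}{6} = \frac{2}{3} + \frac{\sqrt{7}}{12}$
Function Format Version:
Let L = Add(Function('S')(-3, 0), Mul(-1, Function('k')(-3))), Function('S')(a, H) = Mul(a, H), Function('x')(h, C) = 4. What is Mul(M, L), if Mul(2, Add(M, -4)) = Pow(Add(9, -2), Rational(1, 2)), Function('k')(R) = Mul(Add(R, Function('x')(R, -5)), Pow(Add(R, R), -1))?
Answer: Add(Rational(2, 3), Mul(Rational(1, 12), Pow(7, Rational(1, 2)))) ≈ 0.88715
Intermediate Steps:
Function('S')(a, H) = Mul(H, a)
Function('k')(R) = Mul(Rational(1, 2), Pow(R, -1), Add(4, R)) (Function('k')(R) = Mul(Add(R, 4), Pow(Add(R, R), -1)) = Mul(Add(4, R), Pow(Mul(2, R), -1)) = Mul(Add(4, R), Mul(Rational(1, 2), Pow(R, -1))) = Mul(Rational(1, 2), Pow(R, -1), Add(4, R)))
M = Add(4, Mul(Rational(1, 2), Pow(7, Rational(1, 2)))) (M = Add(4, Mul(Rational(1, 2), Pow(Add(9, -2), Rational(1, 2)))) = Add(4, Mul(Rational(1, 2), Pow(7, Rational(1, 2)))) ≈ 5.3229)
L = Rational(1, 6) (L = Add(Mul(0, -3), Mul(-1, Mul(Rational(1, 2), Pow(-3, -1), Add(4, -3)))) = Add(0, Mul(-1, Mul(Rational(1, 2), Rational(-1, 3), 1))) = Add(0, Mul(-1, Rational(-1, 6))) = Add(0, Rational(1, 6)) = Rational(1, 6) ≈ 0.16667)
Mul(M, L) = Mul(Add(4, Mul(Rational(1, 2), Pow(7, Rational(1, 2)))), Rational(1, 6)) = Add(Rational(2, 3), Mul(Rational(1, 12), Pow(7, Rational(1, 2))))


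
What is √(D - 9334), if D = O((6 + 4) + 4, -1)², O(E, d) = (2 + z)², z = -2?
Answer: I*√9334 ≈ 96.613*I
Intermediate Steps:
O(E, d) = 0 (O(E, d) = (2 - 2)² = 0² = 0)
D = 0 (D = 0² = 0)
√(D - 9334) = √(0 - 9334) = √(-9334) = I*√9334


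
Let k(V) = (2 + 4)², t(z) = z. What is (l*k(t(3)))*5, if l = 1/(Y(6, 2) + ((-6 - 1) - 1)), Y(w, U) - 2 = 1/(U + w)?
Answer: -1440/47 ≈ -30.638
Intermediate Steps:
Y(w, U) = 2 + 1/(U + w)
l = -8/47 (l = 1/((1 + 2*2 + 2*6)/(2 + 6) + ((-6 - 1) - 1)) = 1/((1 + 4 + 12)/8 + (-7 - 1)) = 1/((⅛)*17 - 8) = 1/(17/8 - 8) = 1/(-47/8) = -8/47 ≈ -0.17021)
k(V) = 36 (k(V) = 6² = 36)
(l*k(t(3)))*5 = -8/47*36*5 = -288/47*5 = -1440/47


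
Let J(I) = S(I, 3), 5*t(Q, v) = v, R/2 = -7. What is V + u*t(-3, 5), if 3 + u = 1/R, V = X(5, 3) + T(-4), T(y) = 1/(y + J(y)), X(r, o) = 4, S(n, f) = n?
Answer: 45/56 ≈ 0.80357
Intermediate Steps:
R = -14 (R = 2*(-7) = -14)
t(Q, v) = v/5
J(I) = I
T(y) = 1/(2*y) (T(y) = 1/(y + y) = 1/(2*y))
V = 31/8 (V = 4 + (1/2)/(-4) = 4 + (1/2)*(-1/4) = 4 - 1/8 = 31/8 ≈ 3.8750)
u = -43/14 (u = -3 + 1/(-14) = -3 - 1/14 = -43/14 ≈ -3.0714)
V + u*t(-3, 5) = 31/8 - 43*5/70 = 31/8 - 43/14*1 = 31/8 - 43/14 = 45/56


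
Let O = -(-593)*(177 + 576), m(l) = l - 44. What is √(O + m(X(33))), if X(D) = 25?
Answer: √446510 ≈ 668.21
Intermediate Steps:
m(l) = -44 + l
O = 446529 (O = -(-593)*753 = -1*(-446529) = 446529)
√(O + m(X(33))) = √(446529 + (-44 + 25)) = √(446529 - 19) = √446510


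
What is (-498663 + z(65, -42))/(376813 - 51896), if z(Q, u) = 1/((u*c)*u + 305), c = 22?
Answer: -19504205918/12708478621 ≈ -1.5347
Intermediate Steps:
z(Q, u) = 1/(305 + 22*u²) (z(Q, u) = 1/((u*22)*u + 305) = 1/((22*u)*u + 305) = 1/(22*u² + 305) = 1/(305 + 22*u²))
(-498663 + z(65, -42))/(376813 - 51896) = (-498663 + 1/(305 + 22*(-42)²))/(376813 - 51896) = (-498663 + 1/(305 + 22*1764))/324917 = (-498663 + 1/(305 + 38808))*(1/324917) = (-498663 + 1/39113)*(1/324917) = -19504205918/39113*1/324917 = -19504205918/12708478621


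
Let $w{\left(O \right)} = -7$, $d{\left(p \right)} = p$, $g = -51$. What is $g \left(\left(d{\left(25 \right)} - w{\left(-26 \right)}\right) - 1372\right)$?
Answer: $68340$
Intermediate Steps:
$g \left(\left(d{\left(25 \right)} - w{\left(-26 \right)}\right) - 1372\right) = - 51 \left(\left(25 - -7\right) - 1372\right) = - 51 \left(\left(25 + 7\right) - 1372\right) = - 51 \left(32 - 1372\right) = \left(-51\right) \left(-1340\right) = 68340$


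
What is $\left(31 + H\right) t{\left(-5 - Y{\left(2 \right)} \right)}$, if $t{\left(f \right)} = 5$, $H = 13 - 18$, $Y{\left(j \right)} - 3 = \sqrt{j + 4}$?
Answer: $130$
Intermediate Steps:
$Y{\left(j \right)} = 3 + \sqrt{4 + j}$ ($Y{\left(j \right)} = 3 + \sqrt{j + 4} = 3 + \sqrt{4 + j}$)
$H = -5$ ($H = 13 - 18 = -5$)
$\left(31 + H\right) t{\left(-5 - Y{\left(2 \right)} \right)} = \left(31 - 5\right) 5 = 26 \cdot 5 = 130$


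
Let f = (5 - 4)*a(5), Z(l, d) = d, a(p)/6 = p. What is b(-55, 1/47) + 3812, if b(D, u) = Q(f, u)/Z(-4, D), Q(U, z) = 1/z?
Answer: 209613/55 ≈ 3811.1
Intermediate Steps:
a(p) = 6*p
f = 30 (f = (5 - 4)*(6*5) = 1*30 = 30)
b(D, u) = 1/(D*u) (b(D, u) = 1/(u*D) = 1/(D*u))
b(-55, 1/47) + 3812 = 1/((-55)*(1/47)) + 3812 = -1/(55*1/47) + 3812 = -1/55*47 + 3812 = -47/55 + 3812 = 209613/55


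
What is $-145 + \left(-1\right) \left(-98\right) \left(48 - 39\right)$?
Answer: $737$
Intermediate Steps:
$-145 + \left(-1\right) \left(-98\right) \left(48 - 39\right) = -145 + 98 \cdot 9 = -145 + 882 = 737$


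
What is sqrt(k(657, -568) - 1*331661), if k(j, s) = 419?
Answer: I*sqrt(331242) ≈ 575.54*I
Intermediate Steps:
sqrt(k(657, -568) - 1*331661) = sqrt(419 - 1*331661) = sqrt(419 - 331661) = sqrt(-331242) = I*sqrt(331242)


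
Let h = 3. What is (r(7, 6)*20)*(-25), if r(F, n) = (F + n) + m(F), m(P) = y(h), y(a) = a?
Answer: -8000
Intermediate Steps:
m(P) = 3
r(F, n) = 3 + F + n (r(F, n) = (F + n) + 3 = 3 + F + n)
(r(7, 6)*20)*(-25) = ((3 + 7 + 6)*20)*(-25) = (16*20)*(-25) = 320*(-25) = -8000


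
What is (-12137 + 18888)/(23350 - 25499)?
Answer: -6751/2149 ≈ -3.1415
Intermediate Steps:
(-12137 + 18888)/(23350 - 25499) = 6751/(-2149) = 6751*(-1/2149) = -6751/2149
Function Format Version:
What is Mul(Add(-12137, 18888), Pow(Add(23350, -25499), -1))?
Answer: Rational(-6751, 2149) ≈ -3.1415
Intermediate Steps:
Mul(Add(-12137, 18888), Pow(Add(23350, -25499), -1)) = Mul(6751, Pow(-2149, -1)) = Mul(6751, Rational(-1, 2149)) = Rational(-6751, 2149)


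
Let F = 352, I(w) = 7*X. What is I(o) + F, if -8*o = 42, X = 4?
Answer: 380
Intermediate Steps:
o = -21/4 (o = -1/8*42 = -21/4 ≈ -5.2500)
I(w) = 28 (I(w) = 7*4 = 28)
I(o) + F = 28 + 352 = 380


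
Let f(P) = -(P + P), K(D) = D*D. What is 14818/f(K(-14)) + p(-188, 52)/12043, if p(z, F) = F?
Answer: -89216395/2360428 ≈ -37.797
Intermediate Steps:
K(D) = D²
f(P) = -2*P
14818/f(K(-14)) + p(-188, 52)/12043 = 14818/((-2*(-14)²)) + 52/12043 = 14818/((-2*196)) + 52*(1/12043) = 14818/(-392) + 52/12043 = 14818*(-1/392) + 52/12043 = -7409/196 + 52/12043 = -89216395/2360428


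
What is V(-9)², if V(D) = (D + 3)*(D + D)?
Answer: 11664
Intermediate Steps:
V(D) = 2*D*(3 + D) (V(D) = (3 + D)*(2*D) = 2*D*(3 + D))
V(-9)² = (2*(-9)*(3 - 9))² = (2*(-9)*(-6))² = 108² = 11664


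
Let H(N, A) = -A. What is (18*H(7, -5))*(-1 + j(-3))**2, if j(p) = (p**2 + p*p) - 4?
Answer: 15210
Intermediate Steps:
j(p) = -4 + 2*p**2 (j(p) = (p**2 + p**2) - 4 = 2*p**2 - 4 = -4 + 2*p**2)
(18*H(7, -5))*(-1 + j(-3))**2 = (18*(-1*(-5)))*(-1 + (-4 + 2*(-3)**2))**2 = (18*5)*(-1 + (-4 + 2*9))**2 = 90*(-1 + (-4 + 18))**2 = 90*(-1 + 14)**2 = 90*13**2 = 90*169 = 15210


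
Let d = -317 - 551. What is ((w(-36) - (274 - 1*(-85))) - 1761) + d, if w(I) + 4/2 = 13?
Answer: -2977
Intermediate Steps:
d = -868
w(I) = 11 (w(I) = -2 + 13 = 11)
((w(-36) - (274 - 1*(-85))) - 1761) + d = ((11 - (274 - 1*(-85))) - 1761) - 868 = ((11 - (274 + 85)) - 1761) - 868 = ((11 - 1*359) - 1761) - 868 = ((11 - 359) - 1761) - 868 = (-348 - 1761) - 868 = -2109 - 868 = -2977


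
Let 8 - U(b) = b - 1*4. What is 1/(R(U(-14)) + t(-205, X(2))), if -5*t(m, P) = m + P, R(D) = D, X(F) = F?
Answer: 5/333 ≈ 0.015015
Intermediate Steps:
U(b) = 12 - b (U(b) = 8 - (b - 1*4) = 8 - (b - 4) = 8 - (-4 + b) = 8 + (4 - b) = 12 - b)
t(m, P) = -P/5 - m/5 (t(m, P) = -(m + P)/5 = -(P + m)/5 = -P/5 - m/5)
1/(R(U(-14)) + t(-205, X(2))) = 1/((12 - 1*(-14)) + (-1/5*2 - 1/5*(-205))) = 1/((12 + 14) + (-2/5 + 41)) = 1/(26 + 203/5) = 1/(333/5) = 5/333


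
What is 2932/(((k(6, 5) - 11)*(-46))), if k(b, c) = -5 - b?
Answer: 733/253 ≈ 2.8972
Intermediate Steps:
2932/(((k(6, 5) - 11)*(-46))) = 2932/((((-5 - 1*6) - 11)*(-46))) = 2932/((((-5 - 6) - 11)*(-46))) = 2932/(((-11 - 11)*(-46))) = 2932/((-22*(-46))) = 2932/1012 = 2932*(1/1012) = 733/253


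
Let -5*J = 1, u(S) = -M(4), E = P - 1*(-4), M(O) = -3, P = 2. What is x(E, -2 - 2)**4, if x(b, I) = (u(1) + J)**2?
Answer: 1475789056/390625 ≈ 3778.0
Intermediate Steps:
E = 6 (E = 2 - 1*(-4) = 2 + 4 = 6)
u(S) = 3 (u(S) = -1*(-3) = 3)
J = -1/5 (J = -1/5*1 = -1/5 ≈ -0.20000)
x(b, I) = 196/25 (x(b, I) = (3 - 1/5)**2 = (14/5)**2 = 196/25)
x(E, -2 - 2)**4 = (196/25)**4 = 1475789056/390625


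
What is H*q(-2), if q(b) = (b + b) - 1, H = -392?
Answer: 1960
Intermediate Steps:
q(b) = -1 + 2*b (q(b) = 2*b - 1 = -1 + 2*b)
H*q(-2) = -392*(-1 + 2*(-2)) = -392*(-1 - 4) = -392*(-5) = 1960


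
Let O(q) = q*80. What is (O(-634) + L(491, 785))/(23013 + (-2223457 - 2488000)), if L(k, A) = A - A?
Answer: 12680/1172111 ≈ 0.010818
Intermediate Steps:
L(k, A) = 0
O(q) = 80*q
(O(-634) + L(491, 785))/(23013 + (-2223457 - 2488000)) = (80*(-634) + 0)/(23013 + (-2223457 - 2488000)) = (-50720 + 0)/(23013 - 4711457) = -50720/(-4688444) = -50720*(-1/4688444) = 12680/1172111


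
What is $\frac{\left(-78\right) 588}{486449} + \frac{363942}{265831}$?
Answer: $\frac{164847148974}{129313224119} \approx 1.2748$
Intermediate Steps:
$\frac{\left(-78\right) 588}{486449} + \frac{363942}{265831} = \left(-45864\right) \frac{1}{486449} + 363942 \cdot \frac{1}{265831} = - \frac{45864}{486449} + \frac{363942}{265831} = \frac{164847148974}{129313224119}$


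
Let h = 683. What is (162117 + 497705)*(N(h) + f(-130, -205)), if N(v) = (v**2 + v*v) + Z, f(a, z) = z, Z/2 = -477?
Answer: 614834676218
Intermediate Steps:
Z = -954 (Z = 2*(-477) = -954)
N(v) = -954 + 2*v**2 (N(v) = (v**2 + v*v) - 954 = (v**2 + v**2) - 954 = 2*v**2 - 954 = -954 + 2*v**2)
(162117 + 497705)*(N(h) + f(-130, -205)) = (162117 + 497705)*((-954 + 2*683**2) - 205) = 659822*((-954 + 2*466489) - 205) = 659822*((-954 + 932978) - 205) = 659822*(932024 - 205) = 659822*931819 = 614834676218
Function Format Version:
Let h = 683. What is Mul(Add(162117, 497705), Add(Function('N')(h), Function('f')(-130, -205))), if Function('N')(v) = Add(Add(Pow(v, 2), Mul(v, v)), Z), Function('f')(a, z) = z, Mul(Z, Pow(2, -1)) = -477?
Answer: 614834676218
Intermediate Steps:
Z = -954 (Z = Mul(2, -477) = -954)
Function('N')(v) = Add(-954, Mul(2, Pow(v, 2))) (Function('N')(v) = Add(Add(Pow(v, 2), Mul(v, v)), -954) = Add(Add(Pow(v, 2), Pow(v, 2)), -954) = Add(Mul(2, Pow(v, 2)), -954) = Add(-954, Mul(2, Pow(v, 2))))
Mul(Add(162117, 497705), Add(Function('N')(h), Function('f')(-130, -205))) = Mul(Add(162117, 497705), Add(Add(-954, Mul(2, Pow(683, 2))), -205)) = Mul(659822, Add(Add(-954, Mul(2, 466489)), -205)) = Mul(659822, Add(Add(-954, 932978), -205)) = Mul(659822, Add(932024, -205)) = Mul(659822, 931819) = 614834676218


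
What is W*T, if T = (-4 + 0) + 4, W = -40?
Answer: 0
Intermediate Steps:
T = 0 (T = -4 + 4 = 0)
W*T = -40*0 = 0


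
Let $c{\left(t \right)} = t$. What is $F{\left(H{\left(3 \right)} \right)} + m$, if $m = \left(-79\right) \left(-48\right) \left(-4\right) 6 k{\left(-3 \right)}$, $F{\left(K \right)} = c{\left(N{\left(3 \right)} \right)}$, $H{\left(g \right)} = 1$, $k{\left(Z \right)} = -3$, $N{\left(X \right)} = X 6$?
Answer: $273042$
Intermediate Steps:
$N{\left(X \right)} = 6 X$
$F{\left(K \right)} = 18$ ($F{\left(K \right)} = 6 \cdot 3 = 18$)
$m = 273024$ ($m = \left(-79\right) \left(-48\right) \left(-4\right) 6 \left(-3\right) = 3792 \left(\left(-24\right) \left(-3\right)\right) = 3792 \cdot 72 = 273024$)
$F{\left(H{\left(3 \right)} \right)} + m = 18 + 273024 = 273042$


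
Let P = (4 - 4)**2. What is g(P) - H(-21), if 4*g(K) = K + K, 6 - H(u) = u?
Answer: -27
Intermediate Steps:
P = 0 (P = 0**2 = 0)
H(u) = 6 - u
g(K) = K/2 (g(K) = (K + K)/4 = (2*K)/4 = K/2)
g(P) - H(-21) = (1/2)*0 - (6 - 1*(-21)) = 0 - (6 + 21) = 0 - 1*27 = 0 - 27 = -27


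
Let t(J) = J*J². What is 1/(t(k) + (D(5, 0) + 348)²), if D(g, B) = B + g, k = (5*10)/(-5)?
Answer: 1/123609 ≈ 8.0900e-6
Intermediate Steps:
k = -10 (k = 50*(-⅕) = -10)
t(J) = J³
1/(t(k) + (D(5, 0) + 348)²) = 1/((-10)³ + ((0 + 5) + 348)²) = 1/(-1000 + (5 + 348)²) = 1/(-1000 + 353²) = 1/(-1000 + 124609) = 1/123609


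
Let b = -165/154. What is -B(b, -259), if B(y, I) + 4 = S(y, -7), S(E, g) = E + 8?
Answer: -41/14 ≈ -2.9286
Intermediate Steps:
b = -15/14 (b = -165*1/154 = -15/14 ≈ -1.0714)
S(E, g) = 8 + E
B(y, I) = 4 + y (B(y, I) = -4 + (8 + y) = 4 + y)
-B(b, -259) = -(4 - 15/14) = -1*41/14 = -41/14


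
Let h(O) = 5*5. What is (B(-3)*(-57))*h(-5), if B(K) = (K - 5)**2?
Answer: -91200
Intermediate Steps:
B(K) = (-5 + K)**2
h(O) = 25
(B(-3)*(-57))*h(-5) = ((-5 - 3)**2*(-57))*25 = ((-8)**2*(-57))*25 = (64*(-57))*25 = -3648*25 = -91200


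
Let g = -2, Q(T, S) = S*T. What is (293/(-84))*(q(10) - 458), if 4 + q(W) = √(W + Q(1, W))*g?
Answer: 3223/2 + 293*√5/21 ≈ 1642.7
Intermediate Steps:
q(W) = -4 - 2*√2*√W (q(W) = -4 + √(W + W*1)*(-2) = -4 + √(W + W)*(-2) = -4 + √(2*W)*(-2) = -4 + (√2*√W)*(-2) = -4 - 2*√2*√W)
(293/(-84))*(q(10) - 458) = (293/(-84))*((-4 - 2*√2*√10) - 458) = (293*(-1/84))*((-4 - 4*√5) - 458) = -293*(-462 - 4*√5)/84 = 3223/2 + 293*√5/21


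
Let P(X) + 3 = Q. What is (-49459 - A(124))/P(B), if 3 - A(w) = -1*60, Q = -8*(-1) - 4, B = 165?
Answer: -49522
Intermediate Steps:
Q = 4 (Q = 8 - 4 = 4)
P(X) = 1 (P(X) = -3 + 4 = 1)
A(w) = 63 (A(w) = 3 - (-1)*60 = 3 - 1*(-60) = 3 + 60 = 63)
(-49459 - A(124))/P(B) = (-49459 - 1*63)/1 = (-49459 - 63)*1 = -49522*1 = -49522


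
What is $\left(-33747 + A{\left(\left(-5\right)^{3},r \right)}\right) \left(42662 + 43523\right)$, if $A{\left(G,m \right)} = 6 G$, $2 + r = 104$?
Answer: $-2973123945$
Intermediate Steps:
$r = 102$ ($r = -2 + 104 = 102$)
$\left(-33747 + A{\left(\left(-5\right)^{3},r \right)}\right) \left(42662 + 43523\right) = \left(-33747 + 6 \left(-5\right)^{3}\right) \left(42662 + 43523\right) = \left(-33747 + 6 \left(-125\right)\right) 86185 = \left(-33747 - 750\right) 86185 = \left(-34497\right) 86185 = -2973123945$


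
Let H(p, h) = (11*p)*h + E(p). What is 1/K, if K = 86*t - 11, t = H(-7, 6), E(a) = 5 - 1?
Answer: -1/39399 ≈ -2.5381e-5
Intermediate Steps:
E(a) = 4
H(p, h) = 4 + 11*h*p (H(p, h) = (11*p)*h + 4 = 11*h*p + 4 = 4 + 11*h*p)
t = -458 (t = 4 + 11*6*(-7) = 4 - 462 = -458)
K = -39399 (K = 86*(-458) - 11 = -39388 - 11 = -39399)
1/K = 1/(-39399) = -1/39399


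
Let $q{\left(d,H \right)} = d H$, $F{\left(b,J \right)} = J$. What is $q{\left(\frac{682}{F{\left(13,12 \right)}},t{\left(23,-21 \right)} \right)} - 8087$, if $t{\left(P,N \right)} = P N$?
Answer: $- \frac{71075}{2} \approx -35538.0$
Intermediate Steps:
$t{\left(P,N \right)} = N P$
$q{\left(d,H \right)} = H d$
$q{\left(\frac{682}{F{\left(13,12 \right)}},t{\left(23,-21 \right)} \right)} - 8087 = \left(-21\right) 23 \cdot \frac{682}{12} - 8087 = - 483 \cdot 682 \cdot \frac{1}{12} - 8087 = \left(-483\right) \frac{341}{6} - 8087 = - \frac{54901}{2} - 8087 = - \frac{71075}{2}$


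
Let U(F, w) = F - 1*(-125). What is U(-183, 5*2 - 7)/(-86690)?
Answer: 29/43345 ≈ 0.00066905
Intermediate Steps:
U(F, w) = 125 + F (U(F, w) = F + 125 = 125 + F)
U(-183, 5*2 - 7)/(-86690) = (125 - 183)/(-86690) = -58*(-1/86690) = 29/43345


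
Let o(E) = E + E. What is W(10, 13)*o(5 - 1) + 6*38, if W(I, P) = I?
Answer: 308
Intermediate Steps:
o(E) = 2*E
W(10, 13)*o(5 - 1) + 6*38 = 10*(2*(5 - 1)) + 6*38 = 10*(2*4) + 228 = 10*8 + 228 = 80 + 228 = 308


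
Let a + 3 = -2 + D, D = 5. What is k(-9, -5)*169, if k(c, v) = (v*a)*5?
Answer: 0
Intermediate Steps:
a = 0 (a = -3 + (-2 + 5) = -3 + 3 = 0)
k(c, v) = 0 (k(c, v) = (v*0)*5 = 0*5 = 0)
k(-9, -5)*169 = 0*169 = 0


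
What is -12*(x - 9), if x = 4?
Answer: 60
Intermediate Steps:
-12*(x - 9) = -12*(4 - 9) = -12*(-5) = 60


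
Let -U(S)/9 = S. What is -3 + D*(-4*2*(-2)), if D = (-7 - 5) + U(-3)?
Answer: 237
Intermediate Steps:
U(S) = -9*S
D = 15 (D = (-7 - 5) - 9*(-3) = -12 + 27 = 15)
-3 + D*(-4*2*(-2)) = -3 + 15*(-4*2*(-2)) = -3 + 15*(-8*(-2)) = -3 + 15*16 = -3 + 240 = 237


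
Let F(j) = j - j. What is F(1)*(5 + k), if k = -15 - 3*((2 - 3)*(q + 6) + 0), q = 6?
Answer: 0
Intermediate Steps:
F(j) = 0
k = 21 (k = -15 - 3*((2 - 3)*(6 + 6) + 0) = -15 - 3*(-1*12 + 0) = -15 - 3*(-12 + 0) = -15 - 3*(-12) = -15 + 36 = 21)
F(1)*(5 + k) = 0*(5 + 21) = 0*26 = 0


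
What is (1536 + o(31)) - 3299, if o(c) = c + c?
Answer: -1701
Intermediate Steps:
o(c) = 2*c
(1536 + o(31)) - 3299 = (1536 + 2*31) - 3299 = (1536 + 62) - 3299 = 1598 - 3299 = -1701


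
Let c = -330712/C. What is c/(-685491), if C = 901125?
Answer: 330712/617713077375 ≈ 5.3538e-7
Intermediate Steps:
c = -330712/901125 ≈ -0.36700
c/(-685491) = -330712/901125/(-685491) = -330712/901125*(-1/685491) = 330712/617713077375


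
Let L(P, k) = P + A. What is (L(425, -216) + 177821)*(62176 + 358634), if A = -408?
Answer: 74836008780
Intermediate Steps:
L(P, k) = -408 + P (L(P, k) = P - 408 = -408 + P)
(L(425, -216) + 177821)*(62176 + 358634) = ((-408 + 425) + 177821)*(62176 + 358634) = (17 + 177821)*420810 = 177838*420810 = 74836008780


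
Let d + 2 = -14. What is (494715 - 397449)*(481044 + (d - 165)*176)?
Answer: 43690720008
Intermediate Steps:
d = -16 (d = -2 - 14 = -16)
(494715 - 397449)*(481044 + (d - 165)*176) = (494715 - 397449)*(481044 + (-16 - 165)*176) = 97266*(481044 - 181*176) = 97266*(481044 - 31856) = 97266*449188 = 43690720008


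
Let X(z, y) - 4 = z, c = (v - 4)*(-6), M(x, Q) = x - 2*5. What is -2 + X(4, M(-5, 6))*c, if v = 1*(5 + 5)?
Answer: -290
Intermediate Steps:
v = 10 (v = 1*10 = 10)
M(x, Q) = -10 + x (M(x, Q) = x - 10 = -10 + x)
c = -36 (c = (10 - 4)*(-6) = 6*(-6) = -36)
X(z, y) = 4 + z
-2 + X(4, M(-5, 6))*c = -2 + (4 + 4)*(-36) = -2 + 8*(-36) = -2 - 288 = -290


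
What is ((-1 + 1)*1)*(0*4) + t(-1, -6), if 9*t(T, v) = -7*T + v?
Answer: ⅑ ≈ 0.11111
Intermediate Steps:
t(T, v) = -7*T/9 + v/9 (t(T, v) = (-7*T + v)/9 = (v - 7*T)/9 = -7*T/9 + v/9)
((-1 + 1)*1)*(0*4) + t(-1, -6) = ((-1 + 1)*1)*(0*4) + (-7/9*(-1) + (⅑)*(-6)) = (0*1)*0 + (7/9 - ⅔) = 0*0 + ⅑ = 0 + ⅑ = ⅑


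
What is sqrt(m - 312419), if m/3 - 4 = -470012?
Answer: I*sqrt(1722443) ≈ 1312.4*I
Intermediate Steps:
m = -1410024 (m = 12 + 3*(-470012) = 12 - 1410036 = -1410024)
sqrt(m - 312419) = sqrt(-1410024 - 312419) = sqrt(-1722443) = I*sqrt(1722443)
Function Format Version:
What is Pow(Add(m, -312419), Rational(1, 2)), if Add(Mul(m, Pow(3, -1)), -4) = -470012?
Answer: Mul(I, Pow(1722443, Rational(1, 2))) ≈ Mul(1312.4, I)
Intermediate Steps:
m = -1410024 (m = Add(12, Mul(3, -470012)) = Add(12, -1410036) = -1410024)
Pow(Add(m, -312419), Rational(1, 2)) = Pow(Add(-1410024, -312419), Rational(1, 2)) = Pow(-1722443, Rational(1, 2)) = Mul(I, Pow(1722443, Rational(1, 2)))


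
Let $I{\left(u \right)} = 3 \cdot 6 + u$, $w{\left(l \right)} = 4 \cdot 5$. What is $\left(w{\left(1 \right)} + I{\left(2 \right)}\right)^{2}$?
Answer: $1600$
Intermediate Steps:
$w{\left(l \right)} = 20$
$I{\left(u \right)} = 18 + u$
$\left(w{\left(1 \right)} + I{\left(2 \right)}\right)^{2} = \left(20 + \left(18 + 2\right)\right)^{2} = \left(20 + 20\right)^{2} = 40^{2} = 1600$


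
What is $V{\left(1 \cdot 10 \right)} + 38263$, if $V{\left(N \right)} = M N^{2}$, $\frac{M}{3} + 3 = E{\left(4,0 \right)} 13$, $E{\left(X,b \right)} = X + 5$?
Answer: $72463$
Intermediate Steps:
$E{\left(X,b \right)} = 5 + X$
$M = 342$ ($M = -9 + 3 \left(5 + 4\right) 13 = -9 + 3 \cdot 9 \cdot 13 = -9 + 3 \cdot 117 = -9 + 351 = 342$)
$V{\left(N \right)} = 342 N^{2}$
$V{\left(1 \cdot 10 \right)} + 38263 = 342 \left(1 \cdot 10\right)^{2} + 38263 = 342 \cdot 10^{2} + 38263 = 342 \cdot 100 + 38263 = 34200 + 38263 = 72463$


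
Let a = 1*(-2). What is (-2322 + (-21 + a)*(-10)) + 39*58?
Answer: 170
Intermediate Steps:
a = -2
(-2322 + (-21 + a)*(-10)) + 39*58 = (-2322 + (-21 - 2)*(-10)) + 39*58 = (-2322 - 23*(-10)) + 2262 = (-2322 + 230) + 2262 = -2092 + 2262 = 170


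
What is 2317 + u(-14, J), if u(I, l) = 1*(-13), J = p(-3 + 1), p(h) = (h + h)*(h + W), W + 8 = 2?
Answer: 2304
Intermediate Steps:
W = -6 (W = -8 + 2 = -6)
p(h) = 2*h*(-6 + h) (p(h) = (h + h)*(h - 6) = (2*h)*(-6 + h) = 2*h*(-6 + h))
J = 32 (J = 2*(-3 + 1)*(-6 + (-3 + 1)) = 2*(-2)*(-6 - 2) = 2*(-2)*(-8) = 32)
u(I, l) = -13
2317 + u(-14, J) = 2317 - 13 = 2304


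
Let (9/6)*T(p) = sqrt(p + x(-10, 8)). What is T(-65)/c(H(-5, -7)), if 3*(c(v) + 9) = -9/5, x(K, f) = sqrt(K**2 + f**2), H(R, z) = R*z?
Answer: -5*I*sqrt(65 - 2*sqrt(41))/72 ≈ -0.5017*I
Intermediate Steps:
c(v) = -48/5 (c(v) = -9 + (-9/5)/3 = -9 + (-9*1/5)/3 = -9 + (1/3)*(-9/5) = -9 - 3/5 = -48/5)
T(p) = 2*sqrt(p + 2*sqrt(41))/3 (T(p) = 2*sqrt(p + sqrt((-10)**2 + 8**2))/3 = 2*sqrt(p + sqrt(100 + 64))/3 = 2*sqrt(p + sqrt(164))/3 = 2*sqrt(p + 2*sqrt(41))/3)
T(-65)/c(H(-5, -7)) = (2*sqrt(-65 + 2*sqrt(41))/3)/(-48/5) = (2*sqrt(-65 + 2*sqrt(41))/3)*(-5/48) = -5*sqrt(-65 + 2*sqrt(41))/72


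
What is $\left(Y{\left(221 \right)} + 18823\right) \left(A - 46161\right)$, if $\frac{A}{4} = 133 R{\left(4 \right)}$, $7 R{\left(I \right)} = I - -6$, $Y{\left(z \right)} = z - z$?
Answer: $-854583023$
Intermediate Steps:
$Y{\left(z \right)} = 0$
$R{\left(I \right)} = \frac{6}{7} + \frac{I}{7}$ ($R{\left(I \right)} = \frac{I - -6}{7} = \frac{I + 6}{7} = \frac{6 + I}{7} = \frac{6}{7} + \frac{I}{7}$)
$A = 760$ ($A = 4 \cdot 133 \left(\frac{6}{7} + \frac{1}{7} \cdot 4\right) = 4 \cdot 133 \left(\frac{6}{7} + \frac{4}{7}\right) = 4 \cdot 133 \cdot \frac{10}{7} = 4 \cdot 190 = 760$)
$\left(Y{\left(221 \right)} + 18823\right) \left(A - 46161\right) = \left(0 + 18823\right) \left(760 - 46161\right) = 18823 \left(-45401\right) = -854583023$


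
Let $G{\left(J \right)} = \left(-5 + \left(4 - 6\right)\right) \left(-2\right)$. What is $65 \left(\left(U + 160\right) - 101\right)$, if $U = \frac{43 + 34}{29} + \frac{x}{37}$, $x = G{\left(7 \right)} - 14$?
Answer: $\frac{116220}{29} \approx 4007.6$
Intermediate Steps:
$G{\left(J \right)} = 14$ ($G{\left(J \right)} = \left(-5 + \left(4 - 6\right)\right) \left(-2\right) = \left(-5 - 2\right) \left(-2\right) = \left(-7\right) \left(-2\right) = 14$)
$x = 0$ ($x = 14 - 14 = 0$)
$U = \frac{77}{29}$ ($U = \frac{43 + 34}{29} + \frac{0}{37} = 77 \cdot \frac{1}{29} + 0 \cdot \frac{1}{37} = \frac{77}{29} + 0 = \frac{77}{29} \approx 2.6552$)
$65 \left(\left(U + 160\right) - 101\right) = 65 \left(\left(\frac{77}{29} + 160\right) - 101\right) = 65 \left(\frac{4717}{29} - 101\right) = 65 \cdot \frac{1788}{29} = \frac{116220}{29}$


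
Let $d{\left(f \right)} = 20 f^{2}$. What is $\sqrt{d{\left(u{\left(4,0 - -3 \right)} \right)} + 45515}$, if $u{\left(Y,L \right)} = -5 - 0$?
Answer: $\sqrt{46015} \approx 214.51$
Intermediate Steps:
$u{\left(Y,L \right)} = -5$ ($u{\left(Y,L \right)} = -5 + 0 = -5$)
$\sqrt{d{\left(u{\left(4,0 - -3 \right)} \right)} + 45515} = \sqrt{20 \left(-5\right)^{2} + 45515} = \sqrt{20 \cdot 25 + 45515} = \sqrt{500 + 45515} = \sqrt{46015}$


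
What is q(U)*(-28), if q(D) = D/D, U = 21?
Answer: -28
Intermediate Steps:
q(D) = 1
q(U)*(-28) = 1*(-28) = -28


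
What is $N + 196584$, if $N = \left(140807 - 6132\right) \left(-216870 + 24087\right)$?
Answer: $-25962853941$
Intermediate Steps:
$N = -25963050525$ ($N = 134675 \left(-192783\right) = -25963050525$)
$N + 196584 = -25963050525 + 196584 = -25962853941$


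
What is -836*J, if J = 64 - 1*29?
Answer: -29260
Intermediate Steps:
J = 35 (J = 64 - 29 = 35)
-836*J = -836*35 = -38*770 = -29260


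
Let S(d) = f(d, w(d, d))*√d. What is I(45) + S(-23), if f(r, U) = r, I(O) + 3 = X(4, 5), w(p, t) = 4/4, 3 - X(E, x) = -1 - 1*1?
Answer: 2 - 23*I*√23 ≈ 2.0 - 110.3*I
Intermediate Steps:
X(E, x) = 5 (X(E, x) = 3 - (-1 - 1*1) = 3 - (-1 - 1) = 3 - 1*(-2) = 3 + 2 = 5)
w(p, t) = 1 (w(p, t) = 4*(¼) = 1)
I(O) = 2 (I(O) = -3 + 5 = 2)
S(d) = d^(3/2) (S(d) = d*√d = d^(3/2))
I(45) + S(-23) = 2 + (-23)^(3/2) = 2 - 23*I*√23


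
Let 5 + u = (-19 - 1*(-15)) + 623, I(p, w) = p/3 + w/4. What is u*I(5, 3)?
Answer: 8903/6 ≈ 1483.8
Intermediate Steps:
I(p, w) = p/3 + w/4 (I(p, w) = p*(⅓) + w*(¼) = p/3 + w/4)
u = 614 (u = -5 + ((-19 - 1*(-15)) + 623) = -5 + ((-19 + 15) + 623) = -5 + (-4 + 623) = -5 + 619 = 614)
u*I(5, 3) = 614*((⅓)*5 + (¼)*3) = 614*(5/3 + ¾) = 614*(29/12) = 8903/6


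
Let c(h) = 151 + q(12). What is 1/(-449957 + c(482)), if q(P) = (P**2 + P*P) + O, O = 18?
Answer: -1/449500 ≈ -2.2247e-6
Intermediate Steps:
q(P) = 18 + 2*P**2 (q(P) = (P**2 + P*P) + 18 = (P**2 + P**2) + 18 = 2*P**2 + 18 = 18 + 2*P**2)
c(h) = 457 (c(h) = 151 + (18 + 2*12**2) = 151 + (18 + 2*144) = 151 + (18 + 288) = 151 + 306 = 457)
1/(-449957 + c(482)) = 1/(-449957 + 457) = 1/(-449500) = -1/449500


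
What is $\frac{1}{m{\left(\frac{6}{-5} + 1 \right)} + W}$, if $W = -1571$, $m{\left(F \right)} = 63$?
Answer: $- \frac{1}{1508} \approx -0.00066313$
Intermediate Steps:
$\frac{1}{m{\left(\frac{6}{-5} + 1 \right)} + W} = \frac{1}{63 - 1571} = \frac{1}{-1508} = - \frac{1}{1508}$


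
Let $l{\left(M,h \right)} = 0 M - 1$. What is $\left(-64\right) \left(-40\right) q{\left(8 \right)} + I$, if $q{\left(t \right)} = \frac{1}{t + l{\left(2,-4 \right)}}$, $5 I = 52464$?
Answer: $\frac{380048}{35} \approx 10859.0$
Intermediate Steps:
$I = \frac{52464}{5}$ ($I = \frac{1}{5} \cdot 52464 = \frac{52464}{5} \approx 10493.0$)
$l{\left(M,h \right)} = -1$ ($l{\left(M,h \right)} = 0 - 1 = -1$)
$q{\left(t \right)} = \frac{1}{-1 + t}$ ($q{\left(t \right)} = \frac{1}{t - 1} = \frac{1}{-1 + t}$)
$\left(-64\right) \left(-40\right) q{\left(8 \right)} + I = \frac{\left(-64\right) \left(-40\right)}{-1 + 8} + \frac{52464}{5} = \frac{2560}{7} + \frac{52464}{5} = \frac{380048}{35}$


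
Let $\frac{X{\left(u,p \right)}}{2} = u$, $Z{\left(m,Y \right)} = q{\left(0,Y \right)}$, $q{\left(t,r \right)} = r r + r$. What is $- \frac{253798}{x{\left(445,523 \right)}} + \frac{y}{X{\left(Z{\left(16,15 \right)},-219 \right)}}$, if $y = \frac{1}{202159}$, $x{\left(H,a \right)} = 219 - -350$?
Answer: $- \frac{24627623942791}{55213666080} \approx -446.04$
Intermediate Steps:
$x{\left(H,a \right)} = 569$ ($x{\left(H,a \right)} = 219 + 350 = 569$)
$q{\left(t,r \right)} = r + r^{2}$ ($q{\left(t,r \right)} = r^{2} + r = r + r^{2}$)
$Z{\left(m,Y \right)} = Y \left(1 + Y\right)$
$X{\left(u,p \right)} = 2 u$
$y = \frac{1}{202159} \approx 4.9466 \cdot 10^{-6}$
$- \frac{253798}{x{\left(445,523 \right)}} + \frac{y}{X{\left(Z{\left(16,15 \right)},-219 \right)}} = - \frac{253798}{569} + \frac{1}{202159 \cdot 2 \cdot 15 \left(1 + 15\right)} = \left(-253798\right) \frac{1}{569} + \frac{1}{202159 \cdot 2 \cdot 15 \cdot 16} = - \frac{253798}{569} + \frac{1}{202159 \cdot 2 \cdot 240} = - \frac{253798}{569} + \frac{1}{202159 \cdot 480} = - \frac{253798}{569} + \frac{1}{202159} \cdot \frac{1}{480} = - \frac{253798}{569} + \frac{1}{97036320} = - \frac{24627623942791}{55213666080}$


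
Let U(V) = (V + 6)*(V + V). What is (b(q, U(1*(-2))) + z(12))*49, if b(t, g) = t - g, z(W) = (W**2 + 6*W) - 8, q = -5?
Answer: 10731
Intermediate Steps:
z(W) = -8 + W**2 + 6*W
U(V) = 2*V*(6 + V) (U(V) = (6 + V)*(2*V) = 2*V*(6 + V))
(b(q, U(1*(-2))) + z(12))*49 = ((-5 - 2*1*(-2)*(6 + 1*(-2))) + (-8 + 12**2 + 6*12))*49 = ((-5 - 2*(-2)*(6 - 2)) + (-8 + 144 + 72))*49 = ((-5 - 2*(-2)*4) + 208)*49 = ((-5 - 1*(-16)) + 208)*49 = ((-5 + 16) + 208)*49 = (11 + 208)*49 = 219*49 = 10731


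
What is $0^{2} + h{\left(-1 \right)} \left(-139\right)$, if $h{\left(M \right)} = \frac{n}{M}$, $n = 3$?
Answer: $417$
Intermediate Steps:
$h{\left(M \right)} = \frac{3}{M}$
$0^{2} + h{\left(-1 \right)} \left(-139\right) = 0^{2} + \frac{3}{-1} \left(-139\right) = 0 + 3 \left(-1\right) \left(-139\right) = 0 - -417 = 0 + 417 = 417$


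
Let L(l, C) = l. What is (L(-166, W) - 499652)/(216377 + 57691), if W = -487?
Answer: -83303/45678 ≈ -1.8237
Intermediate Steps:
(L(-166, W) - 499652)/(216377 + 57691) = (-166 - 499652)/(216377 + 57691) = -499818/274068 = -499818*1/274068 = -83303/45678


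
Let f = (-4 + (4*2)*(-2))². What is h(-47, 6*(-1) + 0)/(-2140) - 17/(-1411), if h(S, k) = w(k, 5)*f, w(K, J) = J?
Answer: -8193/8881 ≈ -0.92253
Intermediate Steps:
f = 400 (f = (-4 + 8*(-2))² = (-4 - 16)² = (-20)² = 400)
h(S, k) = 2000 (h(S, k) = 5*400 = 2000)
h(-47, 6*(-1) + 0)/(-2140) - 17/(-1411) = 2000/(-2140) - 17/(-1411) = 2000*(-1/2140) - 17*(-1/1411) = -100/107 + 1/83 = -8193/8881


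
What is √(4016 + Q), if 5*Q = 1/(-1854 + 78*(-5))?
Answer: √126391950795/5610 ≈ 63.372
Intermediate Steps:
Q = -1/11220 (Q = 1/(5*(-1854 + 78*(-5))) = 1/(5*(-1854 - 390)) = (⅕)/(-2244) = (⅕)*(-1/2244) = -1/11220 ≈ -8.9127e-5)
√(4016 + Q) = √(4016 - 1/11220) = √(45059519/11220) = √126391950795/5610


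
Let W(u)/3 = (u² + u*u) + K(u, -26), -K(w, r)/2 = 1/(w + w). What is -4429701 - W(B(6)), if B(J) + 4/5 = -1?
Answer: -332229158/75 ≈ -4.4297e+6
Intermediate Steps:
K(w, r) = -1/w (K(w, r) = -2/(w + w) = -2*1/(2*w) = -1/w)
B(J) = -9/5 (B(J) = -⅘ - 1 = -9/5)
W(u) = -3/u + 6*u² (W(u) = 3*((u² + u*u) - 1/u) = 3*((u² + u²) - 1/u) = 3*(2*u² - 1/u) = 3*(-1/u + 2*u²) = -3/u + 6*u²)
-4429701 - W(B(6)) = -4429701 - 3*(-1 + 2*(-9/5)³)/(-9/5) = -4429701 - 3*(-5)*(-1 + 2*(-729/125))/9 = -4429701 - 3*(-5)*(-1 - 1458/125)/9 = -4429701 - 3*(-5)*(-1583)/(9*125) = -4429701 - 1*1583/75 = -4429701 - 1583/75 = -332229158/75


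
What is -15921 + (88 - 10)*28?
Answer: -13737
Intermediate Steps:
-15921 + (88 - 10)*28 = -15921 + 78*28 = -15921 + 2184 = -13737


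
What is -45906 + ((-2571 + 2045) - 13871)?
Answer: -60303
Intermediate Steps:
-45906 + ((-2571 + 2045) - 13871) = -45906 + (-526 - 13871) = -45906 - 14397 = -60303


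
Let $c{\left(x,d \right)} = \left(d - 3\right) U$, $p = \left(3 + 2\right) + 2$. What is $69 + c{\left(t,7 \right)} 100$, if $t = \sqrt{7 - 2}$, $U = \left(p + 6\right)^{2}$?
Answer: $67669$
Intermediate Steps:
$p = 7$ ($p = 5 + 2 = 7$)
$U = 169$ ($U = \left(7 + 6\right)^{2} = 13^{2} = 169$)
$t = \sqrt{5} \approx 2.2361$
$c{\left(x,d \right)} = -507 + 169 d$ ($c{\left(x,d \right)} = \left(d - 3\right) 169 = \left(-3 + d\right) 169 = -507 + 169 d$)
$69 + c{\left(t,7 \right)} 100 = 69 + \left(-507 + 169 \cdot 7\right) 100 = 69 + \left(-507 + 1183\right) 100 = 69 + 676 \cdot 100 = 69 + 67600 = 67669$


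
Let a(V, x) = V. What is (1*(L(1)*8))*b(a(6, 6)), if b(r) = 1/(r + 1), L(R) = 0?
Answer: 0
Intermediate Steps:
b(r) = 1/(1 + r)
(1*(L(1)*8))*b(a(6, 6)) = (1*(0*8))/(1 + 6) = (1*0)/7 = 0*(⅐) = 0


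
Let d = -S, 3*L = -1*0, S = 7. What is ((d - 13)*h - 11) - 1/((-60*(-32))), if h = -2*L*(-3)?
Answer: -21121/1920 ≈ -11.001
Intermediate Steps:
L = 0 (L = (-1*0)/3 = (1/3)*0 = 0)
h = 0 (h = -2*0*(-3) = 0*(-3) = 0)
d = -7 (d = -1*7 = -7)
((d - 13)*h - 11) - 1/((-60*(-32))) = ((-7 - 13)*0 - 11) - 1/((-60*(-32))) = (-20*0 - 11) - 1/1920 = (0 - 11) - 1*1/1920 = -11 - 1/1920 = -21121/1920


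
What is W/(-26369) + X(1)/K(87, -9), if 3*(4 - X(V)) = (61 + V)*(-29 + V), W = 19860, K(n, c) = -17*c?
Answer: 36977272/12103371 ≈ 3.0551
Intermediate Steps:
X(V) = 4 - (-29 + V)*(61 + V)/3 (X(V) = 4 - (61 + V)*(-29 + V)/3 = 4 - (-29 + V)*(61 + V)/3)
W/(-26369) + X(1)/K(87, -9) = 19860/(-26369) + (1781/3 - 32/3*1 - ⅓*1²)/((-17*(-9))) = 19860*(-1/26369) + (1781/3 - 32/3 - ⅓*1)/153 = -19860/26369 + (1781/3 - 32/3 - ⅓)*(1/153) = -19860/26369 + (1748/3)*(1/153) = -19860/26369 + 1748/459 = 36977272/12103371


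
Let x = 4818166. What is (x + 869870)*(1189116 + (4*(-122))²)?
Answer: 8118306261360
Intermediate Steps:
(x + 869870)*(1189116 + (4*(-122))²) = (4818166 + 869870)*(1189116 + (4*(-122))²) = 5688036*(1189116 + (-488)²) = 5688036*(1189116 + 238144) = 5688036*1427260 = 8118306261360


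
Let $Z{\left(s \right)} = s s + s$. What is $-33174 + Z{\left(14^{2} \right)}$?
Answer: $5438$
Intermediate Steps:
$Z{\left(s \right)} = s + s^{2}$ ($Z{\left(s \right)} = s^{2} + s = s + s^{2}$)
$-33174 + Z{\left(14^{2} \right)} = -33174 + 14^{2} \left(1 + 14^{2}\right) = -33174 + 196 \left(1 + 196\right) = -33174 + 196 \cdot 197 = -33174 + 38612 = 5438$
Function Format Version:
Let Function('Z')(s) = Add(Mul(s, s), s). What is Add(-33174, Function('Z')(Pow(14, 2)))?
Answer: 5438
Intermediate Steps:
Function('Z')(s) = Add(s, Pow(s, 2)) (Function('Z')(s) = Add(Pow(s, 2), s) = Add(s, Pow(s, 2)))
Add(-33174, Function('Z')(Pow(14, 2))) = Add(-33174, Mul(Pow(14, 2), Add(1, Pow(14, 2)))) = Add(-33174, Mul(196, Add(1, 196))) = Add(-33174, Mul(196, 197)) = Add(-33174, 38612) = 5438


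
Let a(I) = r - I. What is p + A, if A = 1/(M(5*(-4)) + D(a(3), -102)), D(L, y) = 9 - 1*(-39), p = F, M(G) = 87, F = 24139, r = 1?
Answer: 3258766/135 ≈ 24139.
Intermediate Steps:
a(I) = 1 - I
p = 24139
D(L, y) = 48 (D(L, y) = 9 + 39 = 48)
A = 1/135 (A = 1/(87 + 48) = 1/135 ≈ 0.0074074)
p + A = 24139 + 1/135 = 3258766/135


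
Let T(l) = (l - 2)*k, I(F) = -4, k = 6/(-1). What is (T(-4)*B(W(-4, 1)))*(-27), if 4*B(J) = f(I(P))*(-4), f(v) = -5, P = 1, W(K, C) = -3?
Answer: -4860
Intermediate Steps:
k = -6 (k = 6*(-1) = -6)
T(l) = 12 - 6*l (T(l) = (l - 2)*(-6) = (-2 + l)*(-6) = 12 - 6*l)
B(J) = 5 (B(J) = (-5*(-4))/4 = (1/4)*20 = 5)
(T(-4)*B(W(-4, 1)))*(-27) = ((12 - 6*(-4))*5)*(-27) = ((12 + 24)*5)*(-27) = (36*5)*(-27) = 180*(-27) = -4860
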